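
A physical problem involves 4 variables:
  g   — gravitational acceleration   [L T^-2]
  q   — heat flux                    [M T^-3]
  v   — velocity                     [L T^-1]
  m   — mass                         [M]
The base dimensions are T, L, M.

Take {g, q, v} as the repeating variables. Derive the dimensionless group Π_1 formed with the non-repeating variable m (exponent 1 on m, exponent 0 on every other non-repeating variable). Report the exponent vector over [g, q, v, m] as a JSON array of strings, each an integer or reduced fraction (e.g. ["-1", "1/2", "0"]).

Exponent matrix [T,L,M] × [g,q,v,m]:
  T: [-2 -3 -1  0]
  L: [ 1  0  1  0]
  M: [ 0  1  0  1]
Echelon form has 3 nonzero rows (pivots: g,q,v)
Pivot set = {g,q,v}, free = {m}
RREF:
  r0: [   1    0    0   -3]
  r1: [   0    1    0    1]
  r2: [   0    0    1    3]
Fix exponent of m at 1; solve each RREF row for its pivot's exponent:
  r0: exp(g) + (-3)·1 = 0 ⇒ exp(g) = 3
  r1: exp(q) + (1)·1 = 0 ⇒ exp(q) = -1
  r2: exp(v) + (3)·1 = 0 ⇒ exp(v) = -3
Π_1 = g^3 · q^-1 · v^-3 · m

["3", "-1", "-3", "1"]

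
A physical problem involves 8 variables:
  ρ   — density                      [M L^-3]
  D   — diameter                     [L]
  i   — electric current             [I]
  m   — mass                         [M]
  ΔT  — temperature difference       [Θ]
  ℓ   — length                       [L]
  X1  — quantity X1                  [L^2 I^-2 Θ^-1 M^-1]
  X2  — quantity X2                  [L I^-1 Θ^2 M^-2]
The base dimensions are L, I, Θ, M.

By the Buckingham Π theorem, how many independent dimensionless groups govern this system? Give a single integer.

4

Exponent matrix [L,I,Θ,M] × [ρ,D,i,m,ΔT,ℓ,X1,X2]:
  L: [-3  1  0  0  0  1  2  1]
  I: [ 0  0  1  0  0  0 -2 -1]
  Θ: [ 0  0  0  0  1  0 -1  2]
  M: [ 1  0  0  1  0  0 -1 -2]
Echelon form has 4 nonzero rows (pivots: ρ,D,i,ΔT)
n=8, r=4 ⇒ 4 dimensionless groups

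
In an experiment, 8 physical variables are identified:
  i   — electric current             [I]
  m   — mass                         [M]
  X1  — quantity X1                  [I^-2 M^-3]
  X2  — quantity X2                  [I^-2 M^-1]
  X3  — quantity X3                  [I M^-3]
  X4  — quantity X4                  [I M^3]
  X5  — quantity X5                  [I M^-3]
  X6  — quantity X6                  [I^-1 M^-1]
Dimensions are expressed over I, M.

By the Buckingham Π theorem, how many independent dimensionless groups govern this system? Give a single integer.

6

Write exponents as rows I,M / cols i,m,X1,X2,X3,X4,X5,X6:
  I: [ 1  0 -2 -2  1  1  1 -1]
  M: [ 0  1 -3 -1 -3  3 -3 -1]
Row reduction gives pivot columns i,m; rank = 2
8 vars − rank 2 = 6 Π groups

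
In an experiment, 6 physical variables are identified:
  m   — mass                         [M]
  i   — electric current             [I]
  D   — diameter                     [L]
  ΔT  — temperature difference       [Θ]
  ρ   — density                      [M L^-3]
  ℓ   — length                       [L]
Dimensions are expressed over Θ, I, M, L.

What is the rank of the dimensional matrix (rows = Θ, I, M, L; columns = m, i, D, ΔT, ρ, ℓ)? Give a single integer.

4

Exponent matrix [Θ,I,M,L] × [m,i,D,ΔT,ρ,ℓ]:
  Θ: [ 0  0  0  1  0  0]
  I: [ 0  1  0  0  0  0]
  M: [ 1  0  0  0  1  0]
  L: [ 0  0  1  0 -3  1]
Echelon form has 4 nonzero rows (pivots: m,i,D,ΔT)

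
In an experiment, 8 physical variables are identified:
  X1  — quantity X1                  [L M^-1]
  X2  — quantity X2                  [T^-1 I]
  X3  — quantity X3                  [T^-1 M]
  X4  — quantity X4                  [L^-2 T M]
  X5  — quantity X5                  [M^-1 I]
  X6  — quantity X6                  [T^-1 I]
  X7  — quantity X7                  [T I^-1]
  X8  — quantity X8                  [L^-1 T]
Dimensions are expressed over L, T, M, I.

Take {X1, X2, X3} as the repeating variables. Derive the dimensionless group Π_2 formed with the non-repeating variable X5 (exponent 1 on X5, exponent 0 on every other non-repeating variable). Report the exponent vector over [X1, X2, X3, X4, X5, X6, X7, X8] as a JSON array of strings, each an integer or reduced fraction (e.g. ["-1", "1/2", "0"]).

["0", "-1", "1", "0", "1", "0", "0", "0"]

Write exponents as rows L,T,M,I / cols X1,X2,X3,X4,X5,X6,X7,X8:
  L: [ 1  0  0 -2  0  0  0 -1]
  T: [ 0 -1 -1  1  0 -1  1  1]
  M: [-1  0  1  1 -1  0  0  0]
  I: [ 0  1  0  0  1  1 -1  0]
Echelon form has 3 nonzero rows (pivots: X1,X2,X3)
Repeat: X1,X2,X3; free: X4,X5,X6,X7,X8
RREF:
  r0: [   1    0    0   -2    0    0    0   -1]
  r1: [   0    1    0    0    1    1   -1    0]
  r2: [   0    0    1   -1   -1    0    0   -1]
  r3: [   0    0    0    0    0    0    0    0]
Fix exponent of X5 at 1, X4 at 0, X6 at 0, X7 at 0, X8 at 0; solve each RREF row for its pivot's exponent:
  r0: exp(X1) + (0)·1 = 0 ⇒ exp(X1) = 0
  r1: exp(X2) + (1)·1 = 0 ⇒ exp(X2) = -1
  r2: exp(X3) + (-1)·1 = 0 ⇒ exp(X3) = 1
Π_2 = X2^-1 · X3 · X5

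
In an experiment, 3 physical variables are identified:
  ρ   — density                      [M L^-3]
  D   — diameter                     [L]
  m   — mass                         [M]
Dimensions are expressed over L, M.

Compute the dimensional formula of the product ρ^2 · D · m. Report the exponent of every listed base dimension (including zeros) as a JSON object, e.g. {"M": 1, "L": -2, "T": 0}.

{"L": -5, "M": 3}

Write exponents as rows L,M / cols ρ,D,m:
  L: [-3  1  0]
  M: [ 1  0  1]
  [L]: (2)·-3+(1)·1+(1)·0 = -5
  [M]: (2)·1+(1)·0+(1)·1 = 3
⇒ L^-5 M^3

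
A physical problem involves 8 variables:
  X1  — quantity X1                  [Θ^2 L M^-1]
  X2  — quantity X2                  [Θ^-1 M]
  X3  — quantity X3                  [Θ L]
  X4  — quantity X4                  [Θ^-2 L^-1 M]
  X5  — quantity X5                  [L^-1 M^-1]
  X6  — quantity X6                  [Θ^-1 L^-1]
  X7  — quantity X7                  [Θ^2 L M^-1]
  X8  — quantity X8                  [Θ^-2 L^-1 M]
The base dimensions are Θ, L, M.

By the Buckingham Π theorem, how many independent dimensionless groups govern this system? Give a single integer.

Exponent matrix [Θ,L,M] × [X1,X2,X3,X4,X5,X6,X7,X8]:
  Θ: [ 2 -1  1 -2  0 -1  2 -2]
  L: [ 1  0  1 -1 -1 -1  1 -1]
  M: [-1  1  0  1 -1  0 -1  1]
Echelon form has 2 nonzero rows (pivots: X1,X2)
8 vars − rank 2 = 6 Π groups

6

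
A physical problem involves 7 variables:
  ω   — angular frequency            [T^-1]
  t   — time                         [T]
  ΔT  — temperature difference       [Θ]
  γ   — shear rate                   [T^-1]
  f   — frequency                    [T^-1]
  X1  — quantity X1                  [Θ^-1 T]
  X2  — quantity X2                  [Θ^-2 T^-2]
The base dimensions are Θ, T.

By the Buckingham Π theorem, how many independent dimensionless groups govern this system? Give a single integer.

Write exponents as rows Θ,T / cols ω,t,ΔT,γ,f,X1,X2:
  Θ: [ 0  0  1  0  0 -1 -2]
  T: [-1  1  0 -1 -1  1 -2]
RREF → pivots at {ω,ΔT} ⇒ r = 2
7 vars − rank 2 = 5 Π groups

5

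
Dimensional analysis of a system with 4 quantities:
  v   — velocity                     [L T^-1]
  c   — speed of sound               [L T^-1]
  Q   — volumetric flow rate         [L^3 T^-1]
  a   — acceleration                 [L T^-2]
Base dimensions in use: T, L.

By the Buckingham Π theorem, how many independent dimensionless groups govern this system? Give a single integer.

2

Exponent matrix [T,L] × [v,c,Q,a]:
  T: [-1 -1 -1 -2]
  L: [ 1  1  3  1]
Echelon form has 2 nonzero rows (pivots: v,Q)
Π count = n − r = 4 − 2 = 2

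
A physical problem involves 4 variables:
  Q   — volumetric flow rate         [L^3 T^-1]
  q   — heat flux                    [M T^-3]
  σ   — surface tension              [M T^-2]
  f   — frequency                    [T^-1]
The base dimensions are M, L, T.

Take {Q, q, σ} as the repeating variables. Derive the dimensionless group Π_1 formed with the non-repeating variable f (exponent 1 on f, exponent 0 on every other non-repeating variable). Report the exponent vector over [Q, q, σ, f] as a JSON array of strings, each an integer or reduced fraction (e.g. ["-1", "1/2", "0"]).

["0", "-1", "1", "1"]

Write exponents as rows M,L,T / cols Q,q,σ,f:
  M: [ 0  1  1  0]
  L: [ 3  0  0  0]
  T: [-1 -3 -2 -1]
Echelon form has 3 nonzero rows (pivots: Q,q,σ)
Pivot set = {Q,q,σ}, free = {f}
RREF:
  r0: [   1    0    0    0]
  r1: [   0    1    0    1]
  r2: [   0    0    1   -1]
Fix exponent of f at 1; solve each RREF row for its pivot's exponent:
  r0: exp(Q) + (0)·1 = 0 ⇒ exp(Q) = 0
  r1: exp(q) + (1)·1 = 0 ⇒ exp(q) = -1
  r2: exp(σ) + (-1)·1 = 0 ⇒ exp(σ) = 1
Π_1 = q^-1 · σ · f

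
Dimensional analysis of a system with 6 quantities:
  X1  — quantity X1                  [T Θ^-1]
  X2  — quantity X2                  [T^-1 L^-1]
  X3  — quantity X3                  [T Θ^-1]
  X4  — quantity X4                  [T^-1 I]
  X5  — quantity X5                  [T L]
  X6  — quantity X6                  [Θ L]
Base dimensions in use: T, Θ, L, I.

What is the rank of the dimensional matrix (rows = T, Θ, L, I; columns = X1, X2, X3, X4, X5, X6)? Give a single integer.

3

Dimensional matrix (T×Θ×L×I by X1×X2×X3×X4×X5×X6):
  T: [ 1 -1  1 -1  1  0]
  Θ: [-1  0 -1  0  0  1]
  L: [ 0 -1  0  0  1  1]
  I: [ 0  0  0  1  0  0]
Row reduction gives pivot columns X1,X2,X4; rank = 3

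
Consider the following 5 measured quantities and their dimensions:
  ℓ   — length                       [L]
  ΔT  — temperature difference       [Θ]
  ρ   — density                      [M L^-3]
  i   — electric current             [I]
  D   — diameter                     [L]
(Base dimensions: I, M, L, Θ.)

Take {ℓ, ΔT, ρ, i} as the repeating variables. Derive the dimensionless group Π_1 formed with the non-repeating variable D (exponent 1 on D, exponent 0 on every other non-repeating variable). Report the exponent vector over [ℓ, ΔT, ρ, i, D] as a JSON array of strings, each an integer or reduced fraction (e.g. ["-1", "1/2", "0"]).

Write exponents as rows I,M,L,Θ / cols ℓ,ΔT,ρ,i,D:
  I: [ 0  0  0  1  0]
  M: [ 0  0  1  0  0]
  L: [ 1  0 -3  0  1]
  Θ: [ 0  1  0  0  0]
Row reduction gives pivot columns ℓ,ΔT,ρ,i; rank = 4
Pivot set = {ℓ,ΔT,ρ,i}, free = {D}
RREF:
  r0: [   1    0    0    0    1]
  r1: [   0    1    0    0    0]
  r2: [   0    0    1    0    0]
  r3: [   0    0    0    1    0]
Fix exponent of D at 1; solve each RREF row for its pivot's exponent:
  r0: exp(ℓ) + (1)·1 = 0 ⇒ exp(ℓ) = -1
  r1: exp(ΔT) + (0)·1 = 0 ⇒ exp(ΔT) = 0
  r2: exp(ρ) + (0)·1 = 0 ⇒ exp(ρ) = 0
  r3: exp(i) + (0)·1 = 0 ⇒ exp(i) = 0
Π_1 = ℓ^-1 · D

["-1", "0", "0", "0", "1"]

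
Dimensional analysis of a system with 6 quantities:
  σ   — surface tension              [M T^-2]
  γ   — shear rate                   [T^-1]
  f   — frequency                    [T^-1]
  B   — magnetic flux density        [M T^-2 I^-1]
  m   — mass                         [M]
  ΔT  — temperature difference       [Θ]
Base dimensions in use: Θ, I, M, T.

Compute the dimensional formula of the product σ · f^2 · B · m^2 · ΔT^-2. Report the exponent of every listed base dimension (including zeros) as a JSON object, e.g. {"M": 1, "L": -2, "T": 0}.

Write exponents as rows Θ,I,M,T / cols σ,γ,f,B,m,ΔT:
  Θ: [ 0  0  0  0  0  1]
  I: [ 0  0  0 -1  0  0]
  M: [ 1  0  0  1  1  0]
  T: [-2 -1 -1 -2  0  0]
  [Θ]: (1)·0+(2)·0+(1)·0+(2)·0+(-2)·1 = -2
  [I]: (1)·0+(2)·0+(1)·-1+(2)·0+(-2)·0 = -1
  [M]: (1)·1+(2)·0+(1)·1+(2)·1+(-2)·0 = 4
  [T]: (1)·-2+(2)·-1+(1)·-2+(2)·0+(-2)·0 = -6
⇒ Θ^-2 I^-1 M^4 T^-6

{"Θ": -2, "I": -1, "M": 4, "T": -6}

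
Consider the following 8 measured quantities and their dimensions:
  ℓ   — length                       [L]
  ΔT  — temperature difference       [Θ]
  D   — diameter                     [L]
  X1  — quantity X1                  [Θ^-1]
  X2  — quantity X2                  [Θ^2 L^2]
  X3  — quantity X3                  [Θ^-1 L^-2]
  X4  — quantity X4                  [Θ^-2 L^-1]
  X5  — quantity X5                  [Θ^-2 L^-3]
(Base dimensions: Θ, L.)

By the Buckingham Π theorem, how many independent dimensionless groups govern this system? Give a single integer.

6

Write exponents as rows Θ,L / cols ℓ,ΔT,D,X1,X2,X3,X4,X5:
  Θ: [ 0  1  0 -1  2 -1 -2 -2]
  L: [ 1  0  1  0  2 -2 -1 -3]
Echelon form has 2 nonzero rows (pivots: ℓ,ΔT)
8 vars − rank 2 = 6 Π groups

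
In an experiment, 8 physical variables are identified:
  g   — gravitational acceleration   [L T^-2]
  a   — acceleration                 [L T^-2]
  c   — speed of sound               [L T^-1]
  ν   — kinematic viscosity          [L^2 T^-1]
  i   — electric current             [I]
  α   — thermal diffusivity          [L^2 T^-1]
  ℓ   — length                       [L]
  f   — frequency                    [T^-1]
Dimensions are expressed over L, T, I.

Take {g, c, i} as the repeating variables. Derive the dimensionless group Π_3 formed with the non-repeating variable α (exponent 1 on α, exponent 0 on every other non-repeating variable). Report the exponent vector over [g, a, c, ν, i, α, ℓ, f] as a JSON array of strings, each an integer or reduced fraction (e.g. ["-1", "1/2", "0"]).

Exponent matrix [L,T,I] × [g,a,c,ν,i,α,ℓ,f]:
  L: [ 1  1  1  2  0  2  1  0]
  T: [-2 -2 -1 -1  0 -1  0 -1]
  I: [ 0  0  0  0  1  0  0  0]
Row reduction gives pivot columns g,c,i; rank = 3
Repeat: g,c,i; free: a,ν,α,ℓ,f
RREF:
  r0: [   1    1    0   -1    0   -1   -1    1]
  r1: [   0    0    1    3    0    3    2   -1]
  r2: [   0    0    0    0    1    0    0    0]
Fix exponent of α at 1, a at 0, ν at 0, ℓ at 0, f at 0; solve each RREF row for its pivot's exponent:
  r0: exp(g) + (-1)·1 = 0 ⇒ exp(g) = 1
  r1: exp(c) + (3)·1 = 0 ⇒ exp(c) = -3
  r2: exp(i) + (0)·1 = 0 ⇒ exp(i) = 0
Π_3 = g · c^-3 · α

["1", "0", "-3", "0", "0", "1", "0", "0"]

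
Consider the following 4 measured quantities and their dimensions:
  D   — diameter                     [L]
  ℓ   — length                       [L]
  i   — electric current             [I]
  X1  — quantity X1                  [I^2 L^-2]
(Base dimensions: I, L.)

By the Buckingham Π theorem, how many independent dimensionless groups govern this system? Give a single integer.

2

Dimensional matrix (I×L by D×ℓ×i×X1):
  I: [ 0  0  1  2]
  L: [ 1  1  0 -2]
Echelon form has 2 nonzero rows (pivots: D,i)
Π count = n − r = 4 − 2 = 2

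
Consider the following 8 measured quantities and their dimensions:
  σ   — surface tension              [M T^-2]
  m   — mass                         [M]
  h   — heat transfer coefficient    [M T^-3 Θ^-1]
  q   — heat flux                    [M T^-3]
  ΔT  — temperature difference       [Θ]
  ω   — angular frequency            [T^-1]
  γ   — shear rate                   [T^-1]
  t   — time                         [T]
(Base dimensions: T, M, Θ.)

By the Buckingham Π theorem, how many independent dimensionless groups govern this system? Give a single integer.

Write exponents as rows T,M,Θ / cols σ,m,h,q,ΔT,ω,γ,t:
  T: [-2  0 -3 -3  0 -1 -1  1]
  M: [ 1  1  1  1  0  0  0  0]
  Θ: [ 0  0 -1  0  1  0  0  0]
RREF → pivots at {σ,m,h} ⇒ r = 3
Π count = n − r = 8 − 3 = 5

5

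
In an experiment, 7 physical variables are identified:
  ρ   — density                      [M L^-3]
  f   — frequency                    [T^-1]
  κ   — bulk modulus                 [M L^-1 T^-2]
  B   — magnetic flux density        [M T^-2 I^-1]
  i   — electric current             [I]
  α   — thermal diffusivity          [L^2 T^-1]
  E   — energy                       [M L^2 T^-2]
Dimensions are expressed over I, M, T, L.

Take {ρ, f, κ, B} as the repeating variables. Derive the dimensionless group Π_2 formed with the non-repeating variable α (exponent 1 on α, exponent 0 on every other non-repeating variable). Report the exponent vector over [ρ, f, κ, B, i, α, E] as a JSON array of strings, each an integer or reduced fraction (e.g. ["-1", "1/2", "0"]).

["1", "1", "-1", "0", "0", "1", "0"]

Write exponents as rows I,M,T,L / cols ρ,f,κ,B,i,α,E:
  I: [ 0  0  0 -1  1  0  0]
  M: [ 1  0  1  1  0  0  1]
  T: [ 0 -1 -2 -2  0 -1 -2]
  L: [-3  0 -1  0  0  2  2]
RREF → pivots at {ρ,f,κ,B} ⇒ r = 4
Repeat: ρ,f,κ,B; free: i,α,E
RREF:
  r0: [   1    0    0    0 -1/2   -1 -3/2]
  r1: [   0    1    0    0   -1   -1   -3]
  r2: [   0    0    1    0  3/2    1  5/2]
  r3: [   0    0    0    1   -1    0    0]
Fix exponent of α at 1, i at 0, E at 0; solve each RREF row for its pivot's exponent:
  r0: exp(ρ) + (-1)·1 = 0 ⇒ exp(ρ) = 1
  r1: exp(f) + (-1)·1 = 0 ⇒ exp(f) = 1
  r2: exp(κ) + (1)·1 = 0 ⇒ exp(κ) = -1
  r3: exp(B) + (0)·1 = 0 ⇒ exp(B) = 0
Π_2 = ρ · f · κ^-1 · α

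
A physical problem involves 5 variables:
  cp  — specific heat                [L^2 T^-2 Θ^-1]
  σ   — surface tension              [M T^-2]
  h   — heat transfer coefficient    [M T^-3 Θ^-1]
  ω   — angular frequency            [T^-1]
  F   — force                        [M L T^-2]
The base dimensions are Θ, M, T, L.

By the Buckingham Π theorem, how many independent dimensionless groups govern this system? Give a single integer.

1

Write exponents as rows Θ,M,T,L / cols cp,σ,h,ω,F:
  Θ: [-1  0 -1  0  0]
  M: [ 0  1  1  0  1]
  T: [-2 -2 -3 -1 -2]
  L: [ 2  0  0  0  1]
Row reduction gives pivot columns cp,σ,h,ω; rank = 4
Π count = n − r = 5 − 4 = 1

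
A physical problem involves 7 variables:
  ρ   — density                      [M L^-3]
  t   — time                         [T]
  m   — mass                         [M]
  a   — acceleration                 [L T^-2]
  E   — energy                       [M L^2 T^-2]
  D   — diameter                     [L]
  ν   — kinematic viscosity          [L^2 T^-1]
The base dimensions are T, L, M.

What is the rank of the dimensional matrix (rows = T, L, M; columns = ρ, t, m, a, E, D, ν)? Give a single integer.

3

Dimensional matrix (T×L×M by ρ×t×m×a×E×D×ν):
  T: [ 0  1  0 -2 -2  0 -1]
  L: [-3  0  0  1  2  1  2]
  M: [ 1  0  1  0  1  0  0]
RREF → pivots at {ρ,t,m} ⇒ r = 3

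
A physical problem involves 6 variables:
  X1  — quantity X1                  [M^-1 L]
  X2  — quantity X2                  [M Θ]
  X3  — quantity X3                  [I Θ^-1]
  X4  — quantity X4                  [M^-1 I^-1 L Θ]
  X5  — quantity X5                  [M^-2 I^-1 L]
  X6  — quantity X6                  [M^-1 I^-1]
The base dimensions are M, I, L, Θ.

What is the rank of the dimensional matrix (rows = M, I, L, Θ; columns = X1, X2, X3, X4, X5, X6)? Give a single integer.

Write exponents as rows M,I,L,Θ / cols X1,X2,X3,X4,X5,X6:
  M: [-1  1  0 -1 -2 -1]
  I: [ 0  0  1 -1 -1 -1]
  L: [ 1  0  0  1  1  0]
  Θ: [ 0  1 -1  1  0  0]
Row reduction gives pivot columns X1,X2,X3; rank = 3

3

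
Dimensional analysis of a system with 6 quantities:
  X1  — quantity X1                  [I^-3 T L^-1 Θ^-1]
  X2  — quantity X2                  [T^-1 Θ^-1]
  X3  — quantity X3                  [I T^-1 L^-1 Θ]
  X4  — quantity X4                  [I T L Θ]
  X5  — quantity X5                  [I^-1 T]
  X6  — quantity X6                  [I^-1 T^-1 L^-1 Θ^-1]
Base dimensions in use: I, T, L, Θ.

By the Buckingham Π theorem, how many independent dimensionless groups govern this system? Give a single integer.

Dimensional matrix (I×T×L×Θ by X1×X2×X3×X4×X5×X6):
  I: [-3  0  1  1 -1 -1]
  T: [ 1 -1 -1  1  1 -1]
  L: [-1  0 -1  1  0 -1]
  Θ: [-1 -1  1  1  0 -1]
RREF → pivots at {X1,X2,X3} ⇒ r = 3
6 vars − rank 3 = 3 Π groups

3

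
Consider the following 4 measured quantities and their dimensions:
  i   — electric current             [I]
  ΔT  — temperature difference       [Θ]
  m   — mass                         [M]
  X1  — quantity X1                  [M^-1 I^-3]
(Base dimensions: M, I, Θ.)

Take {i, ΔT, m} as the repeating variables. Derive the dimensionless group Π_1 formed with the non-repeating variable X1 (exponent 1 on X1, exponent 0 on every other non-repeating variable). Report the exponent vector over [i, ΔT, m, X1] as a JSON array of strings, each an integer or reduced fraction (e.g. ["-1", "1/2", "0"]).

Dimensional matrix (M×I×Θ by i×ΔT×m×X1):
  M: [ 0  0  1 -1]
  I: [ 1  0  0 -3]
  Θ: [ 0  1  0  0]
RREF → pivots at {i,ΔT,m} ⇒ r = 3
Pivot set = {i,ΔT,m}, free = {X1}
RREF:
  r0: [   1    0    0   -3]
  r1: [   0    1    0    0]
  r2: [   0    0    1   -1]
Fix exponent of X1 at 1; solve each RREF row for its pivot's exponent:
  r0: exp(i) + (-3)·1 = 0 ⇒ exp(i) = 3
  r1: exp(ΔT) + (0)·1 = 0 ⇒ exp(ΔT) = 0
  r2: exp(m) + (-1)·1 = 0 ⇒ exp(m) = 1
Π_1 = i^3 · m · X1

["3", "0", "1", "1"]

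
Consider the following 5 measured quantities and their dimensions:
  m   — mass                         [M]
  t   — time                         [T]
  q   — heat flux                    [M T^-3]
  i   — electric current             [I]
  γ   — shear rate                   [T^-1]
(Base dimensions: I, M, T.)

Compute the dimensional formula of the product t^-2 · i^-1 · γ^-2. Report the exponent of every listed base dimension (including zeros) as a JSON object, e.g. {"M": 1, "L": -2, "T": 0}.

Write exponents as rows I,M,T / cols m,t,q,i,γ:
  I: [ 0  0  0  1  0]
  M: [ 1  0  1  0  0]
  T: [ 0  1 -3  0 -1]
  [I]: (-2)·0+(-1)·1+(-2)·0 = -1
  [M]: (-2)·0+(-1)·0+(-2)·0 = 0
  [T]: (-2)·1+(-1)·0+(-2)·-1 = 0
⇒ I^-1

{"I": -1, "M": 0, "T": 0}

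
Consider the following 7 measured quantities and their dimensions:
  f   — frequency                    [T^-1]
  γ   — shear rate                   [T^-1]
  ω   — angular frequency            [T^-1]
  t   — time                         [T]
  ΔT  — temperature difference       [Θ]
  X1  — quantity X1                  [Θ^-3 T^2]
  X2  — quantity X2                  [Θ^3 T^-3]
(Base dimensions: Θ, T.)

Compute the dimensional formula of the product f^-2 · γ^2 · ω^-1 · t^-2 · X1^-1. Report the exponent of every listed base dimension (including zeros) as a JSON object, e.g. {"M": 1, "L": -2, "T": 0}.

{"Θ": 3, "T": -3}

Write exponents as rows Θ,T / cols f,γ,ω,t,ΔT,X1,X2:
  Θ: [ 0  0  0  0  1 -3  3]
  T: [-1 -1 -1  1  0  2 -3]
  [Θ]: (-2)·0+(2)·0+(-1)·0+(-2)·0+(-1)·-3 = 3
  [T]: (-2)·-1+(2)·-1+(-1)·-1+(-2)·1+(-1)·2 = -3
⇒ Θ^3 T^-3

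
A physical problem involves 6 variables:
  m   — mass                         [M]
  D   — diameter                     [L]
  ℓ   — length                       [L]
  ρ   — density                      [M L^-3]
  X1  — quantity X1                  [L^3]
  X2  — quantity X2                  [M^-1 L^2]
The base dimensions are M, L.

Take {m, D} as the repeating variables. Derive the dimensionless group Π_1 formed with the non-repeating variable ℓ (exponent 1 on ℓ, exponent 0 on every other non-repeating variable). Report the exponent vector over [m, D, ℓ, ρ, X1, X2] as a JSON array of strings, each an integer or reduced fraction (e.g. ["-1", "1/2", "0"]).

["0", "-1", "1", "0", "0", "0"]

Dimensional matrix (M×L by m×D×ℓ×ρ×X1×X2):
  M: [ 1  0  0  1  0 -1]
  L: [ 0  1  1 -3  3  2]
RREF → pivots at {m,D} ⇒ r = 2
Pivot set = {m,D}, free = {ℓ,ρ,X1,X2}
RREF:
  r0: [   1    0    0    1    0   -1]
  r1: [   0    1    1   -3    3    2]
Fix exponent of ℓ at 1, ρ at 0, X1 at 0, X2 at 0; solve each RREF row for its pivot's exponent:
  r0: exp(m) + (0)·1 = 0 ⇒ exp(m) = 0
  r1: exp(D) + (1)·1 = 0 ⇒ exp(D) = -1
Π_1 = D^-1 · ℓ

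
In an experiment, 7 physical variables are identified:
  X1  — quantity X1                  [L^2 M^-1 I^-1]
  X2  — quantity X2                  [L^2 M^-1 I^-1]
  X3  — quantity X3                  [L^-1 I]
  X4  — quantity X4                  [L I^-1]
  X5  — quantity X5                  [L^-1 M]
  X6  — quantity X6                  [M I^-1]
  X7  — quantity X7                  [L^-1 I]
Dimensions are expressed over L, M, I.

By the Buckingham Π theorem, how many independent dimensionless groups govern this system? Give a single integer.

5

Write exponents as rows L,M,I / cols X1,X2,X3,X4,X5,X6,X7:
  L: [ 2  2 -1  1 -1  0 -1]
  M: [-1 -1  0  0  1  1  0]
  I: [-1 -1  1 -1  0 -1  1]
Row reduction gives pivot columns X1,X3; rank = 2
n=7, r=2 ⇒ 5 dimensionless groups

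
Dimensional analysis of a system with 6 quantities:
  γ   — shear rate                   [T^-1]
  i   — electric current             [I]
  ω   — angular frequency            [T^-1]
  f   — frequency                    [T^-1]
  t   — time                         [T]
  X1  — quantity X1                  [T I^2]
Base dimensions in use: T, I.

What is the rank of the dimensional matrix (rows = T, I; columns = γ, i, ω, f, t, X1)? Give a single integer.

2

Dimensional matrix (T×I by γ×i×ω×f×t×X1):
  T: [-1  0 -1 -1  1  1]
  I: [ 0  1  0  0  0  2]
RREF → pivots at {γ,i} ⇒ r = 2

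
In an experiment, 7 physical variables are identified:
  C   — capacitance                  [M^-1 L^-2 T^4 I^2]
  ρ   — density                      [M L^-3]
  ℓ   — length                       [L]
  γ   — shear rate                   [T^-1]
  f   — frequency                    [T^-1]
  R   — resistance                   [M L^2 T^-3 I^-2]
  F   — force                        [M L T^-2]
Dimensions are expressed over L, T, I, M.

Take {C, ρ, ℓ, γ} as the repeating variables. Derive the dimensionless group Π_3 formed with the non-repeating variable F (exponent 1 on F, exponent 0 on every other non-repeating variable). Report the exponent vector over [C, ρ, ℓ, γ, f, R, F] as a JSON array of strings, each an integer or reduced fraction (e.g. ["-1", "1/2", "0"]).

Exponent matrix [L,T,I,M] × [C,ρ,ℓ,γ,f,R,F]:
  L: [-2 -3  1  0  0  2  1]
  T: [ 4  0  0 -1 -1 -3 -2]
  I: [ 2  0  0  0  0 -2  0]
  M: [-1  1  0  0  0  1  1]
Echelon form has 4 nonzero rows (pivots: C,ρ,ℓ,γ)
Pivot set = {C,ρ,ℓ,γ}, free = {f,R,F}
RREF:
  r0: [   1    0    0    0    0   -1    0]
  r1: [   0    1    0    0    0    0    1]
  r2: [   0    0    1    0    0    0    4]
  r3: [   0    0    0    1    1   -1    2]
Fix exponent of F at 1, f at 0, R at 0; solve each RREF row for its pivot's exponent:
  r0: exp(C) + (0)·1 = 0 ⇒ exp(C) = 0
  r1: exp(ρ) + (1)·1 = 0 ⇒ exp(ρ) = -1
  r2: exp(ℓ) + (4)·1 = 0 ⇒ exp(ℓ) = -4
  r3: exp(γ) + (2)·1 = 0 ⇒ exp(γ) = -2
Π_3 = ρ^-1 · ℓ^-4 · γ^-2 · F

["0", "-1", "-4", "-2", "0", "0", "1"]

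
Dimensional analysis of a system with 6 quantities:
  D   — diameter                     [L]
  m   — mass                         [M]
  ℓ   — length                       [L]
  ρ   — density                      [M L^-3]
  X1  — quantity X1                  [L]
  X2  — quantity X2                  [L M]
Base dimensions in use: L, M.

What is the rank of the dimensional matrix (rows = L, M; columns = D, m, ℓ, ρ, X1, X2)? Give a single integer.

2

Exponent matrix [L,M] × [D,m,ℓ,ρ,X1,X2]:
  L: [ 1  0  1 -3  1  1]
  M: [ 0  1  0  1  0  1]
Echelon form has 2 nonzero rows (pivots: D,m)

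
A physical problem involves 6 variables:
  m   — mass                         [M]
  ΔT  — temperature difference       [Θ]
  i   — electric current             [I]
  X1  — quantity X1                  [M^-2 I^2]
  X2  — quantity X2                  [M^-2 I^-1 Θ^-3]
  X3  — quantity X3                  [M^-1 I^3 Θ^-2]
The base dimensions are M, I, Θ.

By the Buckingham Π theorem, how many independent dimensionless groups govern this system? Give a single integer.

Dimensional matrix (M×I×Θ by m×ΔT×i×X1×X2×X3):
  M: [ 1  0  0 -2 -2 -1]
  I: [ 0  0  1  2 -1  3]
  Θ: [ 0  1  0  0 -3 -2]
RREF → pivots at {m,ΔT,i} ⇒ r = 3
6 vars − rank 3 = 3 Π groups

3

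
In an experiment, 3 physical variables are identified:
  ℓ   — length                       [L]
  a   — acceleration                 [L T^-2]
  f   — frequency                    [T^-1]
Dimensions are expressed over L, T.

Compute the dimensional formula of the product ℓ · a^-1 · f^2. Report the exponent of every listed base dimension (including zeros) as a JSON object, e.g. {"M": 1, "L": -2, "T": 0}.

Write exponents as rows L,T / cols ℓ,a,f:
  L: [ 1  1  0]
  T: [ 0 -2 -1]
  [L]: (1)·1+(-1)·1+(2)·0 = 0
  [T]: (1)·0+(-1)·-2+(2)·-1 = 0
⇒ 1 (dimensionless)

{"L": 0, "T": 0}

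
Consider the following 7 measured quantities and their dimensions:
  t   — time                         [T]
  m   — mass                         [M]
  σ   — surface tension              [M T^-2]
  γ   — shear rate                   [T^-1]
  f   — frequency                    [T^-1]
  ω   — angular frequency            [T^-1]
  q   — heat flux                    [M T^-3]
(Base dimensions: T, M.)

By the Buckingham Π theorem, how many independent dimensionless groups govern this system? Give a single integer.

Write exponents as rows T,M / cols t,m,σ,γ,f,ω,q:
  T: [ 1  0 -2 -1 -1 -1 -3]
  M: [ 0  1  1  0  0  0  1]
Echelon form has 2 nonzero rows (pivots: t,m)
Π count = n − r = 7 − 2 = 5

5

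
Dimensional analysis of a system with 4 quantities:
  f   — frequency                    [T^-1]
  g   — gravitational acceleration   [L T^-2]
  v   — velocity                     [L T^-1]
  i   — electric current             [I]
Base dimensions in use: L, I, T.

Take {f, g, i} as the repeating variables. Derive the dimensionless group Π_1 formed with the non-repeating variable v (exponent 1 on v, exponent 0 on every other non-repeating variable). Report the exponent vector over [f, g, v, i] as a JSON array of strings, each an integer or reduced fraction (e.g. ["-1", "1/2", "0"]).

["1", "-1", "1", "0"]

Write exponents as rows L,I,T / cols f,g,v,i:
  L: [ 0  1  1  0]
  I: [ 0  0  0  1]
  T: [-1 -2 -1  0]
Echelon form has 3 nonzero rows (pivots: f,g,i)
Pivot set = {f,g,i}, free = {v}
RREF:
  r0: [   1    0   -1    0]
  r1: [   0    1    1    0]
  r2: [   0    0    0    1]
Fix exponent of v at 1; solve each RREF row for its pivot's exponent:
  r0: exp(f) + (-1)·1 = 0 ⇒ exp(f) = 1
  r1: exp(g) + (1)·1 = 0 ⇒ exp(g) = -1
  r2: exp(i) + (0)·1 = 0 ⇒ exp(i) = 0
Π_1 = f · g^-1 · v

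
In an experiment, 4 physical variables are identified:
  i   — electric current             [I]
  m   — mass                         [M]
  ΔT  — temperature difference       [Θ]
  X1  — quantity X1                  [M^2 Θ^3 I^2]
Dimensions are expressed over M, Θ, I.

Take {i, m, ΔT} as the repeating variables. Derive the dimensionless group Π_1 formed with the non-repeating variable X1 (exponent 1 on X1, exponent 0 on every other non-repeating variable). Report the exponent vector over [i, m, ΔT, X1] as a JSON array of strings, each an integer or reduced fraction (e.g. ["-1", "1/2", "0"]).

["-2", "-2", "-3", "1"]

Write exponents as rows M,Θ,I / cols i,m,ΔT,X1:
  M: [ 0  1  0  2]
  Θ: [ 0  0  1  3]
  I: [ 1  0  0  2]
Echelon form has 3 nonzero rows (pivots: i,m,ΔT)
Pivot set = {i,m,ΔT}, free = {X1}
RREF:
  r0: [   1    0    0    2]
  r1: [   0    1    0    2]
  r2: [   0    0    1    3]
Fix exponent of X1 at 1; solve each RREF row for its pivot's exponent:
  r0: exp(i) + (2)·1 = 0 ⇒ exp(i) = -2
  r1: exp(m) + (2)·1 = 0 ⇒ exp(m) = -2
  r2: exp(ΔT) + (3)·1 = 0 ⇒ exp(ΔT) = -3
Π_1 = i^-2 · m^-2 · ΔT^-3 · X1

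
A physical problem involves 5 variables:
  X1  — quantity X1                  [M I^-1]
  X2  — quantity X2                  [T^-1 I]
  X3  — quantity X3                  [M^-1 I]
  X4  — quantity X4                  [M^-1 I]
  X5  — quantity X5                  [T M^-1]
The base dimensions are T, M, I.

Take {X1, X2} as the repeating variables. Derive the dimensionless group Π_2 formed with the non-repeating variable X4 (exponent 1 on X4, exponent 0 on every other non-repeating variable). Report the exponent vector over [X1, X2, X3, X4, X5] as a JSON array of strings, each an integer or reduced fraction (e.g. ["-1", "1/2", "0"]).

["1", "0", "0", "1", "0"]

Exponent matrix [T,M,I] × [X1,X2,X3,X4,X5]:
  T: [ 0 -1  0  0  1]
  M: [ 1  0 -1 -1 -1]
  I: [-1  1  1  1  0]
Echelon form has 2 nonzero rows (pivots: X1,X2)
Repeat: X1,X2; free: X3,X4,X5
RREF:
  r0: [   1    0   -1   -1   -1]
  r1: [   0    1    0    0   -1]
  r2: [   0    0    0    0    0]
Fix exponent of X4 at 1, X3 at 0, X5 at 0; solve each RREF row for its pivot's exponent:
  r0: exp(X1) + (-1)·1 = 0 ⇒ exp(X1) = 1
  r1: exp(X2) + (0)·1 = 0 ⇒ exp(X2) = 0
Π_2 = X1 · X4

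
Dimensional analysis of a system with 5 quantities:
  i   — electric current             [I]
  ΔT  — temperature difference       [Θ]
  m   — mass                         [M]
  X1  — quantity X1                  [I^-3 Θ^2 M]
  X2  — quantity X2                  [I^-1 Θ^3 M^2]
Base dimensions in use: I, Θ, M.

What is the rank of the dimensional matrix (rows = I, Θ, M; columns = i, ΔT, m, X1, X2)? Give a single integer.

3

Write exponents as rows I,Θ,M / cols i,ΔT,m,X1,X2:
  I: [ 1  0  0 -3 -1]
  Θ: [ 0  1  0  2  3]
  M: [ 0  0  1  1  2]
RREF → pivots at {i,ΔT,m} ⇒ r = 3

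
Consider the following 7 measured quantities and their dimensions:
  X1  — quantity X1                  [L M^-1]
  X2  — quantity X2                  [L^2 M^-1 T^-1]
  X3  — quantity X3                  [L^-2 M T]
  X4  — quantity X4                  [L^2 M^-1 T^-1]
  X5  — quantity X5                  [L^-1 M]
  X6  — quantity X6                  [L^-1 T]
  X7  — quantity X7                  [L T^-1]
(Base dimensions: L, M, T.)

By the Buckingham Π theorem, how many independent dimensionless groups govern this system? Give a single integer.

5

Dimensional matrix (L×M×T by X1×X2×X3×X4×X5×X6×X7):
  L: [ 1  2 -2  2 -1 -1  1]
  M: [-1 -1  1 -1  1  0  0]
  T: [ 0 -1  1 -1  0  1 -1]
RREF → pivots at {X1,X2} ⇒ r = 2
n=7, r=2 ⇒ 5 dimensionless groups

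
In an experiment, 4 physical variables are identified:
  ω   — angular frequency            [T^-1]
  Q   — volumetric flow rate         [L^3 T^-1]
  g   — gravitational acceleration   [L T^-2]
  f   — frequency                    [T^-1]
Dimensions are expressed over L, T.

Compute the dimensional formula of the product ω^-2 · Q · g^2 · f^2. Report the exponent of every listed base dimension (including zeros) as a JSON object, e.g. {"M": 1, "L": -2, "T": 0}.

{"L": 5, "T": -5}

Exponent matrix [L,T] × [ω,Q,g,f]:
  L: [ 0  3  1  0]
  T: [-1 -1 -2 -1]
  [L]: (-2)·0+(1)·3+(2)·1+(2)·0 = 5
  [T]: (-2)·-1+(1)·-1+(2)·-2+(2)·-1 = -5
⇒ L^5 T^-5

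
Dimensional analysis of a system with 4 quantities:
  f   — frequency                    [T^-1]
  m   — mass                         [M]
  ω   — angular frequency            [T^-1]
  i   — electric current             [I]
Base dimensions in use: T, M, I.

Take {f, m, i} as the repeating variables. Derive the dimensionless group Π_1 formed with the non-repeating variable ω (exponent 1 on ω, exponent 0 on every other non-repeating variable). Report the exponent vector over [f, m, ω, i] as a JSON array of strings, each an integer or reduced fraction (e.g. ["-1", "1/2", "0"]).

["-1", "0", "1", "0"]

Dimensional matrix (T×M×I by f×m×ω×i):
  T: [-1  0 -1  0]
  M: [ 0  1  0  0]
  I: [ 0  0  0  1]
Row reduction gives pivot columns f,m,i; rank = 3
Pivot set = {f,m,i}, free = {ω}
RREF:
  r0: [   1    0    1    0]
  r1: [   0    1    0    0]
  r2: [   0    0    0    1]
Fix exponent of ω at 1; solve each RREF row for its pivot's exponent:
  r0: exp(f) + (1)·1 = 0 ⇒ exp(f) = -1
  r1: exp(m) + (0)·1 = 0 ⇒ exp(m) = 0
  r2: exp(i) + (0)·1 = 0 ⇒ exp(i) = 0
Π_1 = f^-1 · ω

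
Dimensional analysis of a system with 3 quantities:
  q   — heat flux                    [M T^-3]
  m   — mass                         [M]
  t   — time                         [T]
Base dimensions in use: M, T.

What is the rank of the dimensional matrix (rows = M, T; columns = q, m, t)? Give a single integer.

2

Dimensional matrix (M×T by q×m×t):
  M: [ 1  1  0]
  T: [-3  0  1]
RREF → pivots at {q,m} ⇒ r = 2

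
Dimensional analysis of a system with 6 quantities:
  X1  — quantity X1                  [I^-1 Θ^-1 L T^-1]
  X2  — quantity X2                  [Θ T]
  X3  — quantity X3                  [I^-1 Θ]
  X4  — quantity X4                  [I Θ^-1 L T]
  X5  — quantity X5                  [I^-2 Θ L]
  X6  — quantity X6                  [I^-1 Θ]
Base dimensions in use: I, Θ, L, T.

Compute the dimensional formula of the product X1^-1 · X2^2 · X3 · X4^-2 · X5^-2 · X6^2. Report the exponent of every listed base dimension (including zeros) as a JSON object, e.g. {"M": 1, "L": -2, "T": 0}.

{"I": 0, "Θ": 6, "L": -5, "T": 1}

Dimensional matrix (I×Θ×L×T by X1×X2×X3×X4×X5×X6):
  I: [-1  0 -1  1 -2 -1]
  Θ: [-1  1  1 -1  1  1]
  L: [ 1  0  0  1  1  0]
  T: [-1  1  0  1  0  0]
  [I]: (-1)·-1+(2)·0+(1)·-1+(-2)·1+(-2)·-2+(2)·-1 = 0
  [Θ]: (-1)·-1+(2)·1+(1)·1+(-2)·-1+(-2)·1+(2)·1 = 6
  [L]: (-1)·1+(2)·0+(1)·0+(-2)·1+(-2)·1+(2)·0 = -5
  [T]: (-1)·-1+(2)·1+(1)·0+(-2)·1+(-2)·0+(2)·0 = 1
⇒ Θ^6 L^-5 T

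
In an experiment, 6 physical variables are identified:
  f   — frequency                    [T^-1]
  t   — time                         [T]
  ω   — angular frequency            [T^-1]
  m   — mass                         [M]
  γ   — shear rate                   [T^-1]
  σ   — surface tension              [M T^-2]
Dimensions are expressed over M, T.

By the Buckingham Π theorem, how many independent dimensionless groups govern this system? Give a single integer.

4

Write exponents as rows M,T / cols f,t,ω,m,γ,σ:
  M: [ 0  0  0  1  0  1]
  T: [-1  1 -1  0 -1 -2]
Row reduction gives pivot columns f,m; rank = 2
n=6, r=2 ⇒ 4 dimensionless groups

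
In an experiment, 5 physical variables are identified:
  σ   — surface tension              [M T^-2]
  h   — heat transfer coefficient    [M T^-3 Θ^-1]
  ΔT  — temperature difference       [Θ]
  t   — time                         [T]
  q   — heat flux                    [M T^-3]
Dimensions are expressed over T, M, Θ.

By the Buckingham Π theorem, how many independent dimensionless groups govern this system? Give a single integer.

2

Exponent matrix [T,M,Θ] × [σ,h,ΔT,t,q]:
  T: [-2 -3  0  1 -3]
  M: [ 1  1  0  0  1]
  Θ: [ 0 -1  1  0  0]
Echelon form has 3 nonzero rows (pivots: σ,h,ΔT)
Π count = n − r = 5 − 3 = 2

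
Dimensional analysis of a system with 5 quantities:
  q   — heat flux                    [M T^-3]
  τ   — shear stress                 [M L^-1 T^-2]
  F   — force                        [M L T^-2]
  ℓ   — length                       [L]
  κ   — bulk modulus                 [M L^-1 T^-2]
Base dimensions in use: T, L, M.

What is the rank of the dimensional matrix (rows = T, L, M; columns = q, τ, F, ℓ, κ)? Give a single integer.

3

Exponent matrix [T,L,M] × [q,τ,F,ℓ,κ]:
  T: [-3 -2 -2  0 -2]
  L: [ 0 -1  1  1 -1]
  M: [ 1  1  1  0  1]
Echelon form has 3 nonzero rows (pivots: q,τ,F)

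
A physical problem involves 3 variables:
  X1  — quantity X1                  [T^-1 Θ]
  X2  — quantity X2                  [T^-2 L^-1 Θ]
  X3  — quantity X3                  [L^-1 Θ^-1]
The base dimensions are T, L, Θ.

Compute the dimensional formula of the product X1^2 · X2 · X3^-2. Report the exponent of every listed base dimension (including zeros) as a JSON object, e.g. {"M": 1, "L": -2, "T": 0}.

{"T": -4, "L": 1, "Θ": 5}

Exponent matrix [T,L,Θ] × [X1,X2,X3]:
  T: [-1 -2  0]
  L: [ 0 -1 -1]
  Θ: [ 1  1 -1]
  [T]: (2)·-1+(1)·-2+(-2)·0 = -4
  [L]: (2)·0+(1)·-1+(-2)·-1 = 1
  [Θ]: (2)·1+(1)·1+(-2)·-1 = 5
⇒ T^-4 L Θ^5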